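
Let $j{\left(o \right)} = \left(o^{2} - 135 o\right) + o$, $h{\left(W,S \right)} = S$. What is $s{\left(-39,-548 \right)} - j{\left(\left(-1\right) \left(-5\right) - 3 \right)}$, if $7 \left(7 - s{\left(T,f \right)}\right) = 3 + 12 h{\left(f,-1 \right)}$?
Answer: $\frac{1906}{7} \approx 272.29$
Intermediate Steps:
$j{\left(o \right)} = o^{2} - 134 o$
$s{\left(T,f \right)} = \frac{58}{7}$ ($s{\left(T,f \right)} = 7 - \frac{3 + 12 \left(-1\right)}{7} = 7 - \frac{3 - 12}{7} = 7 - - \frac{9}{7} = 7 + \frac{9}{7} = \frac{58}{7}$)
$s{\left(-39,-548 \right)} - j{\left(\left(-1\right) \left(-5\right) - 3 \right)} = \frac{58}{7} - \left(\left(-1\right) \left(-5\right) - 3\right) \left(-134 - -2\right) = \frac{58}{7} - \left(5 - 3\right) \left(-134 + \left(5 - 3\right)\right) = \frac{58}{7} - 2 \left(-134 + 2\right) = \frac{58}{7} - 2 \left(-132\right) = \frac{58}{7} - -264 = \frac{58}{7} + 264 = \frac{1906}{7}$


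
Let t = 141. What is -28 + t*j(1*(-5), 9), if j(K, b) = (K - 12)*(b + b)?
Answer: -43174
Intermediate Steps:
j(K, b) = 2*b*(-12 + K) (j(K, b) = (-12 + K)*(2*b) = 2*b*(-12 + K))
-28 + t*j(1*(-5), 9) = -28 + 141*(2*9*(-12 + 1*(-5))) = -28 + 141*(2*9*(-12 - 5)) = -28 + 141*(2*9*(-17)) = -28 + 141*(-306) = -28 - 43146 = -43174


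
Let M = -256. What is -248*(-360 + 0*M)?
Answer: 89280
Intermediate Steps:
-248*(-360 + 0*M) = -248*(-360 + 0*(-256)) = -248*(-360 + 0) = -248*(-360) = 89280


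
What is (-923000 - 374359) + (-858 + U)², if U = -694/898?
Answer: -112869994838/201601 ≈ -5.5987e+5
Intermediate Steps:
U = -347/449 (U = -694*1/898 = -347/449 ≈ -0.77283)
(-923000 - 374359) + (-858 + U)² = (-923000 - 374359) + (-858 - 347/449)² = -1297359 + (-385589/449)² = -1297359 + 148678876921/201601 = -112869994838/201601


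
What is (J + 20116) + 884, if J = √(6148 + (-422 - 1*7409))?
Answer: 21000 + 3*I*√187 ≈ 21000.0 + 41.024*I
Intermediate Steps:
J = 3*I*√187 (J = √(6148 + (-422 - 7409)) = √(6148 - 7831) = √(-1683) = 3*I*√187 ≈ 41.024*I)
(J + 20116) + 884 = (3*I*√187 + 20116) + 884 = (20116 + 3*I*√187) + 884 = 21000 + 3*I*√187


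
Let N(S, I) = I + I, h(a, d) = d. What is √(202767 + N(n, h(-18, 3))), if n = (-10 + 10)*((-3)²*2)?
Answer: √202773 ≈ 450.30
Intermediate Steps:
n = 0 (n = 0*(9*2) = 0*18 = 0)
N(S, I) = 2*I
√(202767 + N(n, h(-18, 3))) = √(202767 + 2*3) = √(202767 + 6) = √202773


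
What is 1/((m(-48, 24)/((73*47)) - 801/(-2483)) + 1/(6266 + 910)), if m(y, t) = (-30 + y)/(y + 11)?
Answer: 173995589352/56261024869 ≈ 3.0926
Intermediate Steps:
m(y, t) = (-30 + y)/(11 + y)
1/((m(-48, 24)/((73*47)) - 801/(-2483)) + 1/(6266 + 910)) = 1/((((-30 - 48)/(11 - 48))/((73*47)) - 801/(-2483)) + 1/(6266 + 910)) = 1/(((-78/(-37))/3431 - 801*(-1/2483)) + 1/7176) = 1/((-1/37*(-78)*(1/3431) + 801/2483) + 1/7176) = 1/(((78/37)*(1/3431) + 801/2483) + 1/7176) = 1/((78/126947 + 801/2483) + 1/7176) = 1/(101878221/315209401 + 1/7176) = 1/(56261024869/173995589352) = 173995589352/56261024869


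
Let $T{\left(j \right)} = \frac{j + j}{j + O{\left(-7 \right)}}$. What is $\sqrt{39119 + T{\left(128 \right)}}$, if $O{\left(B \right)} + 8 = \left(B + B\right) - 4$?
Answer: $\frac{\sqrt{101755047}}{51} \approx 197.79$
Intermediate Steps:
$O{\left(B \right)} = -12 + 2 B$ ($O{\left(B \right)} = -8 + \left(\left(B + B\right) - 4\right) = -8 + \left(2 B - 4\right) = -8 + \left(-4 + 2 B\right) = -12 + 2 B$)
$T{\left(j \right)} = \frac{2 j}{-26 + j}$ ($T{\left(j \right)} = \frac{j + j}{j + \left(-12 + 2 \left(-7\right)\right)} = \frac{2 j}{j - 26} = \frac{2 j}{-26 + j}$)
$\sqrt{39119 + T{\left(128 \right)}} = \sqrt{39119 + 2 \cdot 128 \frac{1}{-26 + 128}} = \sqrt{39119 + 2 \cdot 128 \cdot \frac{1}{102}} = \sqrt{39119 + \frac{128}{51}} = \sqrt{\frac{1995197}{51}} = \frac{\sqrt{101755047}}{51}$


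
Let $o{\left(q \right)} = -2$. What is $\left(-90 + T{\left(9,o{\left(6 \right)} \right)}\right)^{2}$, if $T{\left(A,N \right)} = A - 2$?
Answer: $6889$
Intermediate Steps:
$T{\left(A,N \right)} = -2 + A$ ($T{\left(A,N \right)} = A - 2 = -2 + A$)
$\left(-90 + T{\left(9,o{\left(6 \right)} \right)}\right)^{2} = \left(-90 + \left(-2 + 9\right)\right)^{2} = \left(-90 + 7\right)^{2} = \left(-83\right)^{2} = 6889$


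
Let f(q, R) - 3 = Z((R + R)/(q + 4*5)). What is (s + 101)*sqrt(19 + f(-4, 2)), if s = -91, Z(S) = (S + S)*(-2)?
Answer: 10*sqrt(21) ≈ 45.826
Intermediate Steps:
Z(S) = -4*S (Z(S) = (2*S)*(-2) = -4*S)
f(q, R) = 3 - 8*R/(20 + q) (f(q, R) = 3 - 4*(R + R)/(q + 4*5) = 3 - 4*2*R/(q + 20) = 3 - 4*2*R/(20 + q) = 3 - 8*R/(20 + q))
(s + 101)*sqrt(19 + f(-4, 2)) = (-91 + 101)*sqrt(19 + (60 - 8*2 + 3*(-4))/(20 - 4)) = 10*sqrt(19 + (60 - 16 - 12)/16) = 10*sqrt(19 + (1/16)*32) = 10*sqrt(19 + 2) = 10*sqrt(21)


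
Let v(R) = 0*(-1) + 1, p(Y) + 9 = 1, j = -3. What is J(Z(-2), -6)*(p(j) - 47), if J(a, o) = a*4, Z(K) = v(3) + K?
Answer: 220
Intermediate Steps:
p(Y) = -8 (p(Y) = -9 + 1 = -8)
v(R) = 1 (v(R) = 0 + 1 = 1)
Z(K) = 1 + K
J(a, o) = 4*a
J(Z(-2), -6)*(p(j) - 47) = (4*(1 - 2))*(-8 - 47) = (4*(-1))*(-55) = -4*(-55) = 220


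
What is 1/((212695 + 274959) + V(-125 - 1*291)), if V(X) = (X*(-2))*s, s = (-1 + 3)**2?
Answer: 1/490982 ≈ 2.0367e-6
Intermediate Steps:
s = 4 (s = 2**2 = 4)
V(X) = -8*X (V(X) = (X*(-2))*4 = -2*X*4 = -8*X)
1/((212695 + 274959) + V(-125 - 1*291)) = 1/((212695 + 274959) - 8*(-125 - 1*291)) = 1/(487654 - 8*(-125 - 291)) = 1/(487654 - 8*(-416)) = 1/(487654 + 3328) = 1/490982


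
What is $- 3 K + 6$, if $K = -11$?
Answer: $39$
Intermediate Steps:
$- 3 K + 6 = \left(-3\right) \left(-11\right) + 6 = 33 + 6 = 39$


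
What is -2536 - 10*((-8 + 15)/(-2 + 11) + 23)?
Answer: -24964/9 ≈ -2773.8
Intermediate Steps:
-2536 - 10*((-8 + 15)/(-2 + 11) + 23) = -2536 - 10*(7/9 + 23) = -2536 - 10*214/9 = -2536 - 1*2140/9 = -2536 - 2140/9 = -24964/9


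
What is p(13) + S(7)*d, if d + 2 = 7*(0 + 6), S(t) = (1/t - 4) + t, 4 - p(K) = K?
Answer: 817/7 ≈ 116.71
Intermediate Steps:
p(K) = 4 - K
S(t) = -4 + t + 1/t (S(t) = (-4 + 1/t) + t = -4 + t + 1/t)
d = 40 (d = -2 + 7*(0 + 6) = -2 + 7*6 = -2 + 42 = 40)
p(13) + S(7)*d = (4 - 1*13) + (-4 + 7 + 1/7)*40 = (4 - 13) + (-4 + 7 + ⅐)*40 = -9 + (22/7)*40 = -9 + 880/7 = 817/7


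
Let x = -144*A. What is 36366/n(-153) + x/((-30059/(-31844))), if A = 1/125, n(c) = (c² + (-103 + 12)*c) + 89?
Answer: -34954643406/140604729875 ≈ -0.24860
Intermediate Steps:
n(c) = 89 + c² - 91*c (n(c) = (c² - 91*c) + 89 = 89 + c² - 91*c)
A = 1/125 ≈ 0.0080000
x = -144/125 (x = -144*1/125 = -144/125 ≈ -1.1520)
36366/n(-153) + x/((-30059/(-31844))) = 36366/(89 + (-153)² - 91*(-153)) - 144/(125*((-30059/(-31844)))) = 36366/(89 + 23409 + 13923) - 144/(125*((-30059*(-1/31844)))) = 36366/37421 - 144/(125*30059/31844) = 36366*(1/37421) - 144/125*31844/30059 = 36366/37421 - 4585536/3757375 = -34954643406/140604729875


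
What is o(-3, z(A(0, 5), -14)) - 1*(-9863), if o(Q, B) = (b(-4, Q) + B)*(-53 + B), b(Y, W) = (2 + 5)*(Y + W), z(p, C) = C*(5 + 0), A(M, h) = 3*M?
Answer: 24500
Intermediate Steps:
z(p, C) = 5*C (z(p, C) = C*5 = 5*C)
b(Y, W) = 7*W + 7*Y (b(Y, W) = 7*(W + Y) = 7*W + 7*Y)
o(Q, B) = (-53 + B)*(-28 + B + 7*Q) (o(Q, B) = ((7*Q + 7*(-4)) + B)*(-53 + B) = ((7*Q - 28) + B)*(-53 + B) = ((-28 + 7*Q) + B)*(-53 + B) = (-28 + B + 7*Q)*(-53 + B) = (-53 + B)*(-28 + B + 7*Q))
o(-3, z(A(0, 5), -14)) - 1*(-9863) = (1484 + (5*(-14))² - 371*(-3) - 405*(-14) + 7*(5*(-14))*(-3)) - 1*(-9863) = (1484 + (-70)² + 1113 - 81*(-70) + 7*(-70)*(-3)) + 9863 = (1484 + 4900 + 1113 + 5670 + 1470) + 9863 = 14637 + 9863 = 24500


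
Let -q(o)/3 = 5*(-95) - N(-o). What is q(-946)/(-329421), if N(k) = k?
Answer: -1421/109807 ≈ -0.012941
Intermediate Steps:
q(o) = 1425 - 3*o (q(o) = -3*(5*(-95) - (-1)*o) = -3*(-475 + o) = 1425 - 3*o)
q(-946)/(-329421) = (1425 - 3*(-946))/(-329421) = (1425 + 2838)*(-1/329421) = 4263*(-1/329421) = -1421/109807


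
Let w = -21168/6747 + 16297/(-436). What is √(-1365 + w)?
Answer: I*√337852892055289/490282 ≈ 37.49*I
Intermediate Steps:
w = -39728369/980564 (w = -21168*1/6747 + 16297*(-1/436) = -7056/2249 - 16297/436 = -39728369/980564 ≈ -40.516)
√(-1365 + w) = √(-1365 - 39728369/980564) = √(-1378198229/980564) = I*√337852892055289/490282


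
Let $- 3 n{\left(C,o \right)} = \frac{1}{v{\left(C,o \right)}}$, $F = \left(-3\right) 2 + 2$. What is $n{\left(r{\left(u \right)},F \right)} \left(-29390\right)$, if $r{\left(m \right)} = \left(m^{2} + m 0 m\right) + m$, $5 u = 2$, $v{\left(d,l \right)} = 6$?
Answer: $\frac{14695}{9} \approx 1632.8$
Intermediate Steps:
$F = -4$ ($F = -6 + 2 = -4$)
$u = \frac{2}{5}$ ($u = \frac{1}{5} \cdot 2 = \frac{2}{5} \approx 0.4$)
$r{\left(m \right)} = m + m^{2}$ ($r{\left(m \right)} = \left(m^{2} + 0 m\right) + m = \left(m^{2} + 0\right) + m = m^{2} + m = m + m^{2}$)
$n{\left(C,o \right)} = - \frac{1}{18}$ ($n{\left(C,o \right)} = - \frac{1}{3 \cdot 6} = \left(- \frac{1}{3}\right) \frac{1}{6} = - \frac{1}{18}$)
$n{\left(r{\left(u \right)},F \right)} \left(-29390\right) = \left(- \frac{1}{18}\right) \left(-29390\right) = \frac{14695}{9}$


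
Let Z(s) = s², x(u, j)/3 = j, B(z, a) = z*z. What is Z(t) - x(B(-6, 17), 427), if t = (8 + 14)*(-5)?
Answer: 10819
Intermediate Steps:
B(z, a) = z²
x(u, j) = 3*j
t = -110 (t = 22*(-5) = -110)
Z(t) - x(B(-6, 17), 427) = (-110)² - 3*427 = 12100 - 1*1281 = 12100 - 1281 = 10819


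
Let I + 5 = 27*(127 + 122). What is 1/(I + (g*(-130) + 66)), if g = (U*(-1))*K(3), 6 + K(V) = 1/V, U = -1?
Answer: 3/22562 ≈ 0.00013297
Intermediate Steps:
K(V) = -6 + 1/V
g = -17/3 (g = (-1*(-1))*(-6 + 1/3) = 1*(-6 + ⅓) = 1*(-17/3) = -17/3 ≈ -5.6667)
I = 6718 (I = -5 + 27*(127 + 122) = -5 + 27*249 = -5 + 6723 = 6718)
1/(I + (g*(-130) + 66)) = 1/(6718 + (-17/3*(-130) + 66)) = 1/(6718 + (2210/3 + 66)) = 1/(6718 + 2408/3) = 1/(22562/3) = 3/22562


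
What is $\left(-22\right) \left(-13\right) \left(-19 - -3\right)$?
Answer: $-4576$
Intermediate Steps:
$\left(-22\right) \left(-13\right) \left(-19 - -3\right) = 286 \left(-19 + 3\right) = 286 \left(-16\right) = -4576$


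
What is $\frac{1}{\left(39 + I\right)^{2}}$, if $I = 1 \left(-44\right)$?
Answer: $\frac{1}{25} \approx 0.04$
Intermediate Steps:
$I = -44$
$\frac{1}{\left(39 + I\right)^{2}} = \frac{1}{\left(39 - 44\right)^{2}} = \frac{1}{\left(-5\right)^{2}} = \frac{1}{25}$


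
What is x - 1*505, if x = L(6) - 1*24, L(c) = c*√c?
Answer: -529 + 6*√6 ≈ -514.30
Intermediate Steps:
L(c) = c^(3/2)
x = -24 + 6*√6 (x = 6^(3/2) - 1*24 = 6*√6 - 24 = -24 + 6*√6 ≈ -9.3031)
x - 1*505 = (-24 + 6*√6) - 1*505 = (-24 + 6*√6) - 505 = -529 + 6*√6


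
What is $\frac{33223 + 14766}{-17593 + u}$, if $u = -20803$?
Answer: $- \frac{47989}{38396} \approx -1.2498$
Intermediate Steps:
$\frac{33223 + 14766}{-17593 + u} = \frac{33223 + 14766}{-17593 - 20803} = \frac{47989}{-38396} = 47989 \left(- \frac{1}{38396}\right) = - \frac{47989}{38396}$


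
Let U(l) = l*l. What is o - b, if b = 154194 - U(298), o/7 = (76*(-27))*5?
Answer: -137210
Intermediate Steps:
o = -71820 (o = 7*((76*(-27))*5) = 7*(-2052*5) = 7*(-10260) = -71820)
U(l) = l²
b = 65390 (b = 154194 - 1*298² = 154194 - 1*88804 = 154194 - 88804 = 65390)
o - b = -71820 - 1*65390 = -71820 - 65390 = -137210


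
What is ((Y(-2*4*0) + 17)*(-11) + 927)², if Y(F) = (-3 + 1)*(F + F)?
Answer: 547600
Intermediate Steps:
Y(F) = -4*F
((Y(-2*4*0) + 17)*(-11) + 927)² = ((-4*(-2*4)*0 + 17)*(-11) + 927)² = ((-(-32)*0 + 17)*(-11) + 927)² = ((-4*0 + 17)*(-11) + 927)² = ((0 + 17)*(-11) + 927)² = (17*(-11) + 927)² = (-187 + 927)² = 740² = 547600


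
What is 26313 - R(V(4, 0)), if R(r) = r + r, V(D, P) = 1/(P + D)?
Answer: 52625/2 ≈ 26313.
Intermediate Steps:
V(D, P) = 1/(D + P)
R(r) = 2*r
26313 - R(V(4, 0)) = 26313 - 2/(4 + 0) = 26313 - 2/4 = 26313 - 1*½ = 26313 - ½ = 52625/2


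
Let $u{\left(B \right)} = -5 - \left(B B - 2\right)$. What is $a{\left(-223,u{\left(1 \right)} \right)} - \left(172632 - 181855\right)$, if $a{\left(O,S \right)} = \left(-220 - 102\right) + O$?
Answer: $8678$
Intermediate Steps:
$u{\left(B \right)} = -3 - B^{2}$ ($u{\left(B \right)} = -5 - \left(B^{2} - 2\right) = -5 - \left(-2 + B^{2}\right) = -3 - B^{2}$)
$a{\left(O,S \right)} = -322 + O$
$a{\left(-223,u{\left(1 \right)} \right)} - \left(172632 - 181855\right) = \left(-322 - 223\right) - \left(172632 - 181855\right) = -545 - \left(172632 - 181855\right) = -545 - -9223 = -545 + 9223 = 8678$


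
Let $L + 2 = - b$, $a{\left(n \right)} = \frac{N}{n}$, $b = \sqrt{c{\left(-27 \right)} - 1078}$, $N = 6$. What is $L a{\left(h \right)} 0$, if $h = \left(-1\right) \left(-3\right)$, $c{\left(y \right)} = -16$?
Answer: $0$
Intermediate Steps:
$h = 3$
$b = i \sqrt{1094}$ ($b = \sqrt{-16 - 1078} = \sqrt{-1094} = i \sqrt{1094} \approx 33.076 i$)
$a{\left(n \right)} = \frac{6}{n}$
$L = -2 - i \sqrt{1094} \approx -2.0 - 33.076 i$
$L a{\left(h \right)} 0 = \left(-2 - i \sqrt{1094}\right) \frac{6}{3} \cdot 0 = \left(-2 - i \sqrt{1094}\right) 6 \cdot \frac{1}{3} \cdot 0 = \left(-2 - i \sqrt{1094}\right) 2 \cdot 0 = \left(-2 - i \sqrt{1094}\right) 0 = 0$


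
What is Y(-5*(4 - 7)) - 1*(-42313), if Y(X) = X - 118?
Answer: 42210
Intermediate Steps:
Y(X) = -118 + X
Y(-5*(4 - 7)) - 1*(-42313) = (-118 - 5*(4 - 7)) - 1*(-42313) = (-118 - 5*(-3)) + 42313 = (-118 + 15) + 42313 = -103 + 42313 = 42210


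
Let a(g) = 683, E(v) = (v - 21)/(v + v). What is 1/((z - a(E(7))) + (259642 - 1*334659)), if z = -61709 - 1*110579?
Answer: -1/247988 ≈ -4.0325e-6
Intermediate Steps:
E(v) = (-21 + v)/(2*v) (E(v) = (-21 + v)/((2*v)) = (-21 + v)*(1/(2*v)) = (-21 + v)/(2*v))
z = -172288 (z = -61709 - 110579 = -172288)
1/((z - a(E(7))) + (259642 - 1*334659)) = 1/((-172288 - 1*683) + (259642 - 1*334659)) = 1/((-172288 - 683) + (259642 - 334659)) = 1/(-172971 - 75017) = 1/(-247988) = -1/247988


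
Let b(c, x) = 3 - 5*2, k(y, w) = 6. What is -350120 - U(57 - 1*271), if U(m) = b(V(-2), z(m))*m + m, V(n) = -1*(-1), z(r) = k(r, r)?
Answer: -351404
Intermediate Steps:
z(r) = 6
V(n) = 1
b(c, x) = -7 (b(c, x) = 3 - 10 = -7)
U(m) = -6*m (U(m) = -7*m + m = -6*m)
-350120 - U(57 - 1*271) = -350120 - (-6)*(57 - 1*271) = -350120 - (-6)*(57 - 271) = -350120 - (-6)*(-214) = -350120 - 1*1284 = -350120 - 1284 = -351404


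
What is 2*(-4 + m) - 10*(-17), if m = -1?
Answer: 160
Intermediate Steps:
2*(-4 + m) - 10*(-17) = 2*(-4 - 1) - 10*(-17) = 2*(-5) + 170 = -10 + 170 = 160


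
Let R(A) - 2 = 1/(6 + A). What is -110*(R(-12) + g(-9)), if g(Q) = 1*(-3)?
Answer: 385/3 ≈ 128.33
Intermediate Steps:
g(Q) = -3
R(A) = 2 + 1/(6 + A)
-110*(R(-12) + g(-9)) = -110*((13 + 2*(-12))/(6 - 12) - 3) = -110*((13 - 24)/(-6) - 3) = -110*(-1/6*(-11) - 3) = -110*(11/6 - 3) = -110*(-7/6) = 385/3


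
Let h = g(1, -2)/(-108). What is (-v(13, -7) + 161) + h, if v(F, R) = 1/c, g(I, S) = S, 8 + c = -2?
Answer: 21751/135 ≈ 161.12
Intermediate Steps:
c = -10 (c = -8 - 2 = -10)
v(F, R) = -⅒ (v(F, R) = 1/(-10) = -⅒)
h = 1/54 (h = -2/(-108) = -2*(-1/108) = 1/54 ≈ 0.018519)
(-v(13, -7) + 161) + h = (-1*(-⅒) + 161) + 1/54 = (⅒ + 161) + 1/54 = 1611/10 + 1/54 = 21751/135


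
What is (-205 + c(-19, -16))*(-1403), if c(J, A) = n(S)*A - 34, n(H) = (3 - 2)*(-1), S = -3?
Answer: 312869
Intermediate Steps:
n(H) = -1 (n(H) = 1*(-1) = -1)
c(J, A) = -34 - A (c(J, A) = -A - 34 = -34 - A)
(-205 + c(-19, -16))*(-1403) = (-205 + (-34 - 1*(-16)))*(-1403) = (-205 + (-34 + 16))*(-1403) = (-205 - 18)*(-1403) = -223*(-1403) = 312869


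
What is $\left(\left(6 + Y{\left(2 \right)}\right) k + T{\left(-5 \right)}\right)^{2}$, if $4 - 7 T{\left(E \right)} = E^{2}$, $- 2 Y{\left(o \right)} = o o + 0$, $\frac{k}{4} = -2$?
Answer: $1225$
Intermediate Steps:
$k = -8$ ($k = 4 \left(-2\right) = -8$)
$Y{\left(o \right)} = - \frac{o^{2}}{2}$ ($Y{\left(o \right)} = - \frac{o o + 0}{2} = - \frac{o^{2} + 0}{2} = - \frac{o^{2}}{2}$)
$T{\left(E \right)} = \frac{4}{7} - \frac{E^{2}}{7}$
$\left(\left(6 + Y{\left(2 \right)}\right) k + T{\left(-5 \right)}\right)^{2} = \left(\left(6 - \frac{2^{2}}{2}\right) \left(-8\right) + \left(\frac{4}{7} - \frac{\left(-5\right)^{2}}{7}\right)\right)^{2} = \left(\left(6 - 2\right) \left(-8\right) + \left(\frac{4}{7} - \frac{25}{7}\right)\right)^{2} = \left(4 \left(-8\right) - 3\right)^{2} = \left(-32 - 3\right)^{2} = \left(-35\right)^{2} = 1225$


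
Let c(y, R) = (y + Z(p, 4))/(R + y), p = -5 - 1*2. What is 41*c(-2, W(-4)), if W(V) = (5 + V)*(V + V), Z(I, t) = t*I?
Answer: 123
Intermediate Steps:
p = -7 (p = -5 - 2 = -7)
Z(I, t) = I*t
W(V) = 2*V*(5 + V) (W(V) = (5 + V)*(2*V) = 2*V*(5 + V))
c(y, R) = (-28 + y)/(R + y) (c(y, R) = (y - 7*4)/(R + y) = (y - 28)/(R + y) = (-28 + y)/(R + y))
41*c(-2, W(-4)) = 41*((-28 - 2)/(2*(-4)*(5 - 4) - 2)) = 41*(-30/(2*(-4)*1 - 2)) = 41*(-30/(-8 - 2)) = 41*(-30/(-10)) = 41*(-1/10*(-30)) = 41*3 = 123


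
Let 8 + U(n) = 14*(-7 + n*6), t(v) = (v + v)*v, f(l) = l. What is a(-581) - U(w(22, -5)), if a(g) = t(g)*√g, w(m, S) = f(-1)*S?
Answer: -314 + 675122*I*√581 ≈ -314.0 + 1.6273e+7*I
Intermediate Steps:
t(v) = 2*v² (t(v) = (2*v)*v = 2*v²)
w(m, S) = -S
U(n) = -106 + 84*n (U(n) = -8 + 14*(-7 + n*6) = -8 + 14*(-7 + 6*n) = -8 + (-98 + 84*n) = -106 + 84*n)
a(g) = 2*g^(5/2) (a(g) = (2*g²)*√g = 2*g^(5/2))
a(-581) - U(w(22, -5)) = 2*(-581)^(5/2) - (-106 + 84*(-1*(-5))) = 2*(337561*I*√581) - (-106 + 84*5) = 675122*I*√581 - (-106 + 420) = 675122*I*√581 - 1*314 = 675122*I*√581 - 314 = -314 + 675122*I*√581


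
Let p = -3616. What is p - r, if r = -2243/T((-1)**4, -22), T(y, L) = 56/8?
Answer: -23069/7 ≈ -3295.6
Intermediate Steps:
T(y, L) = 7 (T(y, L) = 56*(1/8) = 7)
r = -2243/7 ≈ -320.43
p - r = -3616 - 1*(-2243/7) = -3616 + 2243/7 = -23069/7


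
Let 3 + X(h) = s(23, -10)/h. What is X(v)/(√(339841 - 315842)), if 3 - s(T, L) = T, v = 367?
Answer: -1121*√23999/8807633 ≈ -0.019717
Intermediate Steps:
s(T, L) = 3 - T
X(h) = -3 - 20/h (X(h) = -3 + (3 - 1*23)/h = -3 + (3 - 23)/h = -3 - 20/h)
X(v)/(√(339841 - 315842)) = (-3 - 20/367)/(√(339841 - 315842)) = (-3 - 20*1/367)/(√23999) = (-3 - 20/367)*(√23999/23999) = -1121*√23999/8807633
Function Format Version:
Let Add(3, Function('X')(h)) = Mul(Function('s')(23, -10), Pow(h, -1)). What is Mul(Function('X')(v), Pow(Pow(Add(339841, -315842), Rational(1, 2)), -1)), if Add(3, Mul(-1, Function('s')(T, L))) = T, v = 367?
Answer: Mul(Rational(-1121, 8807633), Pow(23999, Rational(1, 2))) ≈ -0.019717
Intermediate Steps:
Function('s')(T, L) = Add(3, Mul(-1, T))
Function('X')(h) = Add(-3, Mul(-20, Pow(h, -1))) (Function('X')(h) = Add(-3, Mul(Add(3, Mul(-1, 23)), Pow(h, -1))) = Add(-3, Mul(Add(3, -23), Pow(h, -1))) = Add(-3, Mul(-20, Pow(h, -1))))
Mul(Function('X')(v), Pow(Pow(Add(339841, -315842), Rational(1, 2)), -1)) = Mul(Add(-3, Mul(-20, Pow(367, -1))), Pow(Pow(Add(339841, -315842), Rational(1, 2)), -1)) = Mul(Add(-3, Mul(-20, Rational(1, 367))), Pow(Pow(23999, Rational(1, 2)), -1)) = Mul(Add(-3, Rational(-20, 367)), Mul(Rational(1, 23999), Pow(23999, Rational(1, 2)))) = Mul(Rational(-1121, 367), Mul(Rational(1, 23999), Pow(23999, Rational(1, 2)))) = Mul(Rational(-1121, 8807633), Pow(23999, Rational(1, 2)))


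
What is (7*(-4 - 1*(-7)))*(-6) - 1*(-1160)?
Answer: 1034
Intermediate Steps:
(7*(-4 - 1*(-7)))*(-6) - 1*(-1160) = (7*(-4 + 7))*(-6) + 1160 = (7*3)*(-6) + 1160 = 21*(-6) + 1160 = -126 + 1160 = 1034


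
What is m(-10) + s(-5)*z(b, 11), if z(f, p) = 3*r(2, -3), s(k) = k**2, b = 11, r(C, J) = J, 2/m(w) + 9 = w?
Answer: -4277/19 ≈ -225.11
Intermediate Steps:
m(w) = 2/(-9 + w)
z(f, p) = -9 (z(f, p) = 3*(-3) = -9)
m(-10) + s(-5)*z(b, 11) = 2/(-9 - 10) + (-5)**2*(-9) = 2/(-19) + 25*(-9) = 2*(-1/19) - 225 = -2/19 - 225 = -4277/19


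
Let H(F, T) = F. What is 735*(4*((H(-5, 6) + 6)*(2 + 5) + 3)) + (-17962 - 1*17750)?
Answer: -6312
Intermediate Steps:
735*(4*((H(-5, 6) + 6)*(2 + 5) + 3)) + (-17962 - 1*17750) = 735*(4*((-5 + 6)*(2 + 5) + 3)) + (-17962 - 1*17750) = 735*(4*(1*7 + 3)) + (-17962 - 17750) = 735*(4*(7 + 3)) - 35712 = 735*(4*10) - 35712 = 735*40 - 35712 = 29400 - 35712 = -6312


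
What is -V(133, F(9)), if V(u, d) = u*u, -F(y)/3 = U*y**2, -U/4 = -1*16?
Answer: -17689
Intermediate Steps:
U = 64 (U = -(-4)*16 = -4*(-16) = 64)
F(y) = -192*y**2
V(u, d) = u**2
-V(133, F(9)) = -1*133**2 = -1*17689 = -17689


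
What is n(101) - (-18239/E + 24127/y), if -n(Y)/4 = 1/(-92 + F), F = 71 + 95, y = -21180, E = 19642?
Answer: 11046163/5485620 ≈ 2.0137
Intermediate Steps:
F = 166
n(Y) = -2/37 (n(Y) = -4/(-92 + 166) = -4/74 = -4*1/74 = -2/37)
n(101) - (-18239/E + 24127/y) = -2/37 - (-18239/19642 + 24127/(-21180)) = -2/37 - (-18239*1/19642 + 24127*(-1/21180)) = -2/37 - (-13/14 - 24127/21180) = -2/37 - 1*(-306559/148260) = -2/37 + 306559/148260 = 11046163/5485620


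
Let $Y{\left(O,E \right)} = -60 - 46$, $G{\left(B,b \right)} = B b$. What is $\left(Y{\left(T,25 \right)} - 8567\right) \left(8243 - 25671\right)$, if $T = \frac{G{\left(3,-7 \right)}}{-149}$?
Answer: $151153044$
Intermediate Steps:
$T = \frac{21}{149}$ ($T = \frac{3 \left(-7\right)}{-149} = \left(-21\right) \left(- \frac{1}{149}\right) = \frac{21}{149} \approx 0.14094$)
$Y{\left(O,E \right)} = -106$ ($Y{\left(O,E \right)} = -60 - 46 = -106$)
$\left(Y{\left(T,25 \right)} - 8567\right) \left(8243 - 25671\right) = \left(-106 - 8567\right) \left(8243 - 25671\right) = \left(-8673\right) \left(-17428\right) = 151153044$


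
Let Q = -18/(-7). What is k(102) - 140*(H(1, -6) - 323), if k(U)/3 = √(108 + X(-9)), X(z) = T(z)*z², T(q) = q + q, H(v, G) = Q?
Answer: 44860 + 45*I*√6 ≈ 44860.0 + 110.23*I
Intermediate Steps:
Q = 18/7 (Q = -18*(-⅐) = 18/7 ≈ 2.5714)
H(v, G) = 18/7
T(q) = 2*q
X(z) = 2*z³ (X(z) = (2*z)*z² = 2*z³)
k(U) = 45*I*√6 (k(U) = 3*√(108 + 2*(-9)³) = 3*√(108 + 2*(-729)) = 3*√(108 - 1458) = 3*√(-1350) = 3*(15*I*√6) = 45*I*√6)
k(102) - 140*(H(1, -6) - 323) = 45*I*√6 - 140*(18/7 - 323) = 45*I*√6 - 140*(-2243)/7 = 45*I*√6 - 1*(-44860) = 45*I*√6 + 44860 = 44860 + 45*I*√6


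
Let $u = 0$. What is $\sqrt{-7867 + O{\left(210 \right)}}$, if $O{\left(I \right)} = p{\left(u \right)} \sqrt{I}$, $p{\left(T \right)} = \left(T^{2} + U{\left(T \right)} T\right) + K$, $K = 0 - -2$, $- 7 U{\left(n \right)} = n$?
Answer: $\sqrt{-7867 + 2 \sqrt{210}} \approx 88.533 i$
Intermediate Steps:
$U{\left(n \right)} = - \frac{n}{7}$
$K = 2$ ($K = 0 + 2 = 2$)
$p{\left(T \right)} = 2 + \frac{6 T^{2}}{7}$ ($p{\left(T \right)} = \left(T^{2} + - \frac{T}{7} T\right) + 2 = \left(T^{2} - \frac{T^{2}}{7}\right) + 2 = \frac{6 T^{2}}{7} + 2 = 2 + \frac{6 T^{2}}{7}$)
$O{\left(I \right)} = 2 \sqrt{I}$ ($O{\left(I \right)} = \left(2 + \frac{6 \cdot 0^{2}}{7}\right) \sqrt{I} = \left(2 + \frac{6}{7} \cdot 0\right) \sqrt{I} = \left(2 + 0\right) \sqrt{I} = 2 \sqrt{I}$)
$\sqrt{-7867 + O{\left(210 \right)}} = \sqrt{-7867 + 2 \sqrt{210}}$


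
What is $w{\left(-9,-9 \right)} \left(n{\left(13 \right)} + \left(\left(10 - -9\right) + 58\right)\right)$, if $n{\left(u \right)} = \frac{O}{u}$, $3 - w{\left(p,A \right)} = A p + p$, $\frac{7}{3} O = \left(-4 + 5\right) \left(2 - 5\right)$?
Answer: $- \frac{482862}{91} \approx -5306.2$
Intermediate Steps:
$O = - \frac{9}{7}$ ($O = \frac{3 \left(-4 + 5\right) \left(2 - 5\right)}{7} = \frac{3 \cdot 1 \left(-3\right)}{7} = \frac{3}{7} \left(-3\right) = - \frac{9}{7} \approx -1.2857$)
$w{\left(p,A \right)} = 3 - p - A p$ ($w{\left(p,A \right)} = 3 - \left(A p + p\right) = 3 - \left(p + A p\right) = 3 - p - A p$)
$n{\left(u \right)} = - \frac{9}{7 u}$
$w{\left(-9,-9 \right)} \left(n{\left(13 \right)} + \left(\left(10 - -9\right) + 58\right)\right) = \left(3 - -9 - \left(-9\right) \left(-9\right)\right) \left(- \frac{9}{7 \cdot 13} + \left(\left(10 - -9\right) + 58\right)\right) = \left(3 + 9 - 81\right) \left(\left(- \frac{9}{7}\right) \frac{1}{13} + \left(\left(10 + 9\right) + 58\right)\right) = - 69 \left(- \frac{9}{91} + \left(19 + 58\right)\right) = - 69 \left(- \frac{9}{91} + 77\right) = \left(-69\right) \frac{6998}{91} = - \frac{482862}{91}$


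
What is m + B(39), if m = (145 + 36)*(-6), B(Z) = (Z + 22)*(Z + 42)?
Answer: 3855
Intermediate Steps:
B(Z) = (22 + Z)*(42 + Z)
m = -1086 (m = 181*(-6) = -1086)
m + B(39) = -1086 + (924 + 39**2 + 64*39) = -1086 + (924 + 1521 + 2496) = -1086 + 4941 = 3855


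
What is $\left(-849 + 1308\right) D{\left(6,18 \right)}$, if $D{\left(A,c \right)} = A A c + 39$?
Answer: $315333$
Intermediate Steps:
$D{\left(A,c \right)} = 39 + c A^{2}$ ($D{\left(A,c \right)} = A^{2} c + 39 = c A^{2} + 39 = 39 + c A^{2}$)
$\left(-849 + 1308\right) D{\left(6,18 \right)} = \left(-849 + 1308\right) \left(39 + 18 \cdot 6^{2}\right) = 459 \left(39 + 18 \cdot 36\right) = 459 \left(39 + 648\right) = 459 \cdot 687 = 315333$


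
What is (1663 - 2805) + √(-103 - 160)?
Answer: -1142 + I*√263 ≈ -1142.0 + 16.217*I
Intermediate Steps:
(1663 - 2805) + √(-103 - 160) = -1142 + √(-263) = -1142 + I*√263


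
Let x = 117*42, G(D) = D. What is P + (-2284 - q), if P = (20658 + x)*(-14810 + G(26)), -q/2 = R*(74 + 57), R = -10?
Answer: -378061352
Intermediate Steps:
q = 2620 (q = -(-20)*(74 + 57) = -(-20)*131 = -2*(-1310) = 2620)
x = 4914
P = -378056448 (P = (20658 + 4914)*(-14810 + 26) = 25572*(-14784) = -378056448)
P + (-2284 - q) = -378056448 + (-2284 - 1*2620) = -378056448 + (-2284 - 2620) = -378056448 - 4904 = -378061352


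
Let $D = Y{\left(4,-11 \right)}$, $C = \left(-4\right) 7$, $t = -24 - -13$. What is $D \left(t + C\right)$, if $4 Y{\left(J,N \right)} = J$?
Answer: $-39$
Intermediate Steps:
$Y{\left(J,N \right)} = \frac{J}{4}$
$t = -11$ ($t = -24 + 13 = -11$)
$C = -28$
$D = 1$ ($D = \frac{1}{4} \cdot 4 = 1$)
$D \left(t + C\right) = 1 \left(-11 - 28\right) = 1 \left(-39\right) = -39$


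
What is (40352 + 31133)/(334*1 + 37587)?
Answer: 71485/37921 ≈ 1.8851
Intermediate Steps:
(40352 + 31133)/(334*1 + 37587) = 71485/(334 + 37587) = 71485/37921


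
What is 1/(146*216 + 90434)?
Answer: 1/121970 ≈ 8.1987e-6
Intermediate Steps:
1/(146*216 + 90434) = 1/(31536 + 90434) = 1/121970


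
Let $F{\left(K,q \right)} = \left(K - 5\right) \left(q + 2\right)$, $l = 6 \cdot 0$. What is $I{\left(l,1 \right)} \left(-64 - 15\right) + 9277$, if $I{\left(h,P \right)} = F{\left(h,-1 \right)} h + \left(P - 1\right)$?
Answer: $9277$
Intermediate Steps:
$l = 0$
$F{\left(K,q \right)} = \left(-5 + K\right) \left(2 + q\right)$
$I{\left(h,P \right)} = -1 + P + h \left(-5 + h\right)$ ($I{\left(h,P \right)} = \left(-10 - -5 + 2 h + h \left(-1\right)\right) h + \left(P - 1\right) = \left(-10 + 5 + 2 h - h\right) h + \left(-1 + P\right) = \left(-5 + h\right) h + \left(-1 + P\right) = h \left(-5 + h\right) + \left(-1 + P\right) = -1 + P + h \left(-5 + h\right)$)
$I{\left(l,1 \right)} \left(-64 - 15\right) + 9277 = \left(-1 + 1 + 0 \left(-5 + 0\right)\right) \left(-64 - 15\right) + 9277 = \left(-1 + 1 + 0 \left(-5\right)\right) \left(-79\right) + 9277 = \left(-1 + 1 + 0\right) \left(-79\right) + 9277 = 0 \left(-79\right) + 9277 = 0 + 9277 = 9277$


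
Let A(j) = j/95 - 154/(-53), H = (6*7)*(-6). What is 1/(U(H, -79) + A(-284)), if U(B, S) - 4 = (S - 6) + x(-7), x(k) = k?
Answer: -5035/443502 ≈ -0.011353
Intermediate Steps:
H = -252 (H = 42*(-6) = -252)
U(B, S) = -9 + S (U(B, S) = 4 + ((S - 6) - 7) = 4 + ((-6 + S) - 7) = 4 + (-13 + S) = -9 + S)
A(j) = 154/53 + j/95 (A(j) = j*(1/95) - 154*(-1/53) = j/95 + 154/53 = 154/53 + j/95)
1/(U(H, -79) + A(-284)) = 1/((-9 - 79) + (154/53 + (1/95)*(-284))) = 1/(-88 + (154/53 - 284/95)) = 1/(-88 - 422/5035) = 1/(-443502/5035) = -5035/443502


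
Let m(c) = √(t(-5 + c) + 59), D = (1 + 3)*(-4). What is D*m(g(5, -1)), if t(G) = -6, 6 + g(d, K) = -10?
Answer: -16*√53 ≈ -116.48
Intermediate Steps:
g(d, K) = -16 (g(d, K) = -6 - 10 = -16)
D = -16 (D = 4*(-4) = -16)
m(c) = √53 (m(c) = √(-6 + 59) = √53)
D*m(g(5, -1)) = -16*√53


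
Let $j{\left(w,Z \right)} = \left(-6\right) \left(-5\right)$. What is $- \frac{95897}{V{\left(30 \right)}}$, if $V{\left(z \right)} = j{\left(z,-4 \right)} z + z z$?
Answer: $- \frac{95897}{1800} \approx -53.276$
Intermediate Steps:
$j{\left(w,Z \right)} = 30$
$V{\left(z \right)} = z^{2} + 30 z$ ($V{\left(z \right)} = 30 z + z z = 30 z + z^{2} = z^{2} + 30 z$)
$- \frac{95897}{V{\left(30 \right)}} = - \frac{95897}{30 \left(30 + 30\right)} = - \frac{95897}{30 \cdot 60} = - \frac{95897}{1800}$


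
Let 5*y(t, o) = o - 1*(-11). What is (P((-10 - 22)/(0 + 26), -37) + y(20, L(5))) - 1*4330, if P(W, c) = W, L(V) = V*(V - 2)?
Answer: -281192/65 ≈ -4326.0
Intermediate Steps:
L(V) = V*(-2 + V)
y(t, o) = 11/5 + o/5 (y(t, o) = (o - 1*(-11))/5 = (o + 11)/5 = (11 + o)/5 = 11/5 + o/5)
(P((-10 - 22)/(0 + 26), -37) + y(20, L(5))) - 1*4330 = ((-10 - 22)/(0 + 26) + (11/5 + (5*(-2 + 5))/5)) - 1*4330 = (-32/26 + (11/5 + (5*3)/5)) - 4330 = (-32*1/26 + (11/5 + (1/5)*15)) - 4330 = (-16/13 + (11/5 + 3)) - 4330 = (-16/13 + 26/5) - 4330 = 258/65 - 4330 = -281192/65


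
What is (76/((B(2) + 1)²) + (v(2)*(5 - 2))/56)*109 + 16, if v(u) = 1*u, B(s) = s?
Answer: 238927/252 ≈ 948.12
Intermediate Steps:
v(u) = u
(76/((B(2) + 1)²) + (v(2)*(5 - 2))/56)*109 + 16 = (76/((2 + 1)²) + (2*(5 - 2))/56)*109 + 16 = (76/(3²) + (2*3)*(1/56))*109 + 16 = (76/9 + 6*(1/56))*109 + 16 = (76*(⅑) + 3/28)*109 + 16 = (76/9 + 3/28)*109 + 16 = (2155/252)*109 + 16 = 234895/252 + 16 = 238927/252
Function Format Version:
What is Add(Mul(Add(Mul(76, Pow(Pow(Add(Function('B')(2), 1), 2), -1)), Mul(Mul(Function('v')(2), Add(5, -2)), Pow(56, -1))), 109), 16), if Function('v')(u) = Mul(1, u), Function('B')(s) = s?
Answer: Rational(238927, 252) ≈ 948.12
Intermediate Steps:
Function('v')(u) = u
Add(Mul(Add(Mul(76, Pow(Pow(Add(Function('B')(2), 1), 2), -1)), Mul(Mul(Function('v')(2), Add(5, -2)), Pow(56, -1))), 109), 16) = Add(Mul(Add(Mul(76, Pow(Pow(Add(2, 1), 2), -1)), Mul(Mul(2, Add(5, -2)), Pow(56, -1))), 109), 16) = Add(Mul(Add(Mul(76, Pow(Pow(3, 2), -1)), Mul(Mul(2, 3), Rational(1, 56))), 109), 16) = Add(Mul(Add(Mul(76, Pow(9, -1)), Mul(6, Rational(1, 56))), 109), 16) = Add(Mul(Add(Mul(76, Rational(1, 9)), Rational(3, 28)), 109), 16) = Add(Mul(Add(Rational(76, 9), Rational(3, 28)), 109), 16) = Add(Mul(Rational(2155, 252), 109), 16) = Add(Rational(234895, 252), 16) = Rational(238927, 252)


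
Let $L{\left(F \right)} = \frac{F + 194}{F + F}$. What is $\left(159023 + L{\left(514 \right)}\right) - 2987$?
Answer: $\frac{40101429}{257} \approx 1.5604 \cdot 10^{5}$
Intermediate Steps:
$L{\left(F \right)} = \frac{194 + F}{2 F}$
$\left(159023 + L{\left(514 \right)}\right) - 2987 = \left(159023 + \frac{194 + 514}{2 \cdot 514}\right) - 2987 = \left(159023 + \frac{1}{2} \cdot \frac{1}{514} \cdot 708\right) - 2987 = \left(159023 + \frac{177}{257}\right) - 2987 = \frac{40869088}{257} - 2987 = \frac{40101429}{257}$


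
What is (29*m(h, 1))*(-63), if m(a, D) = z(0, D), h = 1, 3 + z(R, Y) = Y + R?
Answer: 3654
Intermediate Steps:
z(R, Y) = -3 + R + Y (z(R, Y) = -3 + (Y + R) = -3 + (R + Y) = -3 + R + Y)
m(a, D) = -3 + D (m(a, D) = -3 + 0 + D = -3 + D)
(29*m(h, 1))*(-63) = (29*(-3 + 1))*(-63) = (29*(-2))*(-63) = -58*(-63) = 3654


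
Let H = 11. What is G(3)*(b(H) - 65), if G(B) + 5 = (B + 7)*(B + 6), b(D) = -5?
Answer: -5950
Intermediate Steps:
G(B) = -5 + (6 + B)*(7 + B) (G(B) = -5 + (B + 7)*(B + 6) = -5 + (7 + B)*(6 + B) = -5 + (6 + B)*(7 + B))
G(3)*(b(H) - 65) = (37 + 3² + 13*3)*(-5 - 65) = (37 + 9 + 39)*(-70) = 85*(-70) = -5950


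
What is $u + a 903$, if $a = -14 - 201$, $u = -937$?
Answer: $-195082$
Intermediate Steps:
$a = -215$
$u + a 903 = -937 - 194145 = -195082$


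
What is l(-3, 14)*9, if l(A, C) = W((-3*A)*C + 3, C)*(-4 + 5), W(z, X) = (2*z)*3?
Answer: 6966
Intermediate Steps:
W(z, X) = 6*z
l(A, C) = 18 - 18*A*C (l(A, C) = (6*((-3*A)*C + 3))*(-4 + 5) = (6*(-3*A*C + 3))*1 = (6*(3 - 3*A*C))*1 = (18 - 18*A*C)*1 = 18 - 18*A*C)
l(-3, 14)*9 = (18 - 18*(-3)*14)*9 = (18 + 756)*9 = 774*9 = 6966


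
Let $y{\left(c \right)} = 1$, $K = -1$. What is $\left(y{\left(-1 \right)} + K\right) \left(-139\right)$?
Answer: $0$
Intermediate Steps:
$\left(y{\left(-1 \right)} + K\right) \left(-139\right) = \left(1 - 1\right) \left(-139\right) = 0 \left(-139\right) = 0$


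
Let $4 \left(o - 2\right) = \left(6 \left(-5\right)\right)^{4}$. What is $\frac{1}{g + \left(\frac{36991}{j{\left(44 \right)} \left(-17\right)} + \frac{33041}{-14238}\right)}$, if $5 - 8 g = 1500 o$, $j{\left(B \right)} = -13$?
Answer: $- \frac{12586392}{477892205777317} \approx -2.6337 \cdot 10^{-8}$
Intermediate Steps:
$o = 202502$ ($o = 2 + \frac{\left(6 \left(-5\right)\right)^{4}}{4} = 2 + \frac{\left(-30\right)^{4}}{4} = 2 + \frac{1}{4} \cdot 810000 = 2 + 202500 = 202502$)
$g = - \frac{303752995}{8}$ ($g = \frac{5}{8} - \frac{1500 \cdot 202502}{8} = \frac{5}{8} - 37969125 = - \frac{303752995}{8} \approx -3.7969 \cdot 10^{7}$)
$\frac{1}{g + \left(\frac{36991}{j{\left(44 \right)} \left(-17\right)} + \frac{33041}{-14238}\right)} = \frac{1}{- \frac{303752995}{8} + \left(\frac{36991}{\left(-13\right) \left(-17\right)} + \frac{33041}{-14238}\right)} = \frac{1}{- \frac{303752995}{8} + \left(\frac{36991}{221} + 33041 \left(- \frac{1}{14238}\right)\right)} = \frac{1}{- \frac{303752995}{8} + \left(36991 \cdot \frac{1}{221} - \frac{33041}{14238}\right)} = \frac{1}{- \frac{303752995}{8} + \left(\frac{36991}{221} - \frac{33041}{14238}\right)} = \frac{1}{- \frac{303752995}{8} + \frac{519375797}{3146598}} = \frac{1}{- \frac{477892205777317}{12586392}} = - \frac{12586392}{477892205777317}$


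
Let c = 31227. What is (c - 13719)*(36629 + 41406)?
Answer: 1366236780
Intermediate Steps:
(c - 13719)*(36629 + 41406) = (31227 - 13719)*(36629 + 41406) = 17508*78035 = 1366236780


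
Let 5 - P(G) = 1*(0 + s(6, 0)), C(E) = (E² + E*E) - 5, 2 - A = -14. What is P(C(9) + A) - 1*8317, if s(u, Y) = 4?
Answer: -8316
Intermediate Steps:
A = 16 (A = 2 - 1*(-14) = 2 + 14 = 16)
C(E) = -5 + 2*E² (C(E) = (E² + E²) - 5 = 2*E² - 5 = -5 + 2*E²)
P(G) = 1 (P(G) = 5 - (0 + 4) = 5 - 4 = 1)
P(C(9) + A) - 1*8317 = 1 - 1*8317 = 1 - 8317 = -8316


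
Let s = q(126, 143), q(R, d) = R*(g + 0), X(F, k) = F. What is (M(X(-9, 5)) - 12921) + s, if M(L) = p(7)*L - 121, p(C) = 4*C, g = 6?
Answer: -12538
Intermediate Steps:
q(R, d) = 6*R (q(R, d) = R*(6 + 0) = R*6 = 6*R)
s = 756 (s = 6*126 = 756)
M(L) = -121 + 28*L (M(L) = (4*7)*L - 121 = 28*L - 121 = -121 + 28*L)
(M(X(-9, 5)) - 12921) + s = ((-121 + 28*(-9)) - 12921) + 756 = ((-121 - 252) - 12921) + 756 = (-373 - 12921) + 756 = -13294 + 756 = -12538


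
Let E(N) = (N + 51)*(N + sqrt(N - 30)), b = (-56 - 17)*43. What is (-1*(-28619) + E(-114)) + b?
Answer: 32662 - 756*I ≈ 32662.0 - 756.0*I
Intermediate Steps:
b = -3139 (b = -73*43 = -3139)
E(N) = (51 + N)*(N + sqrt(-30 + N))
(-1*(-28619) + E(-114)) + b = (-1*(-28619) + ((-114)**2 + 51*(-114) + 51*sqrt(-30 - 114) - 114*sqrt(-30 - 114))) - 3139 = (28619 + (12996 - 5814 + 51*sqrt(-144) - 1368*I)) - 3139 = (28619 + (12996 - 5814 + 51*(12*I) - 1368*I)) - 3139 = (28619 + (12996 - 5814 + 612*I - 1368*I)) - 3139 = (28619 + (7182 - 756*I)) - 3139 = (35801 - 756*I) - 3139 = 32662 - 756*I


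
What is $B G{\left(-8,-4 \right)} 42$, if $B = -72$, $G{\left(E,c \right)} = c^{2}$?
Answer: $-48384$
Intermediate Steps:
$B G{\left(-8,-4 \right)} 42 = - 72 \left(-4\right)^{2} \cdot 42 = \left(-72\right) 16 \cdot 42 = \left(-1152\right) 42 = -48384$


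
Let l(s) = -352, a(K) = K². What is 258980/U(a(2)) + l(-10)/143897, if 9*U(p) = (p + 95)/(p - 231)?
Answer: -8459483032492/1582867 ≈ -5.3444e+6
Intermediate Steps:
U(p) = (95 + p)/(9*(-231 + p)) (U(p) = ((p + 95)/(p - 231))/9 = ((95 + p)/(-231 + p))/9 = (95 + p)/(9*(-231 + p)))
258980/U(a(2)) + l(-10)/143897 = 258980/(((95 + 2²)/(9*(-231 + 2²)))) - 352/143897 = 258980/(((95 + 4)/(9*(-231 + 4)))) - 352*1/143897 = 258980/(((⅑)*99/(-227))) - 352/143897 = 258980/(((⅑)*(-1/227)*99)) - 352/143897 = 258980/(-11/227) - 352/143897 = 258980*(-227/11) - 352/143897 = -58788460/11 - 352/143897 = -8459483032492/1582867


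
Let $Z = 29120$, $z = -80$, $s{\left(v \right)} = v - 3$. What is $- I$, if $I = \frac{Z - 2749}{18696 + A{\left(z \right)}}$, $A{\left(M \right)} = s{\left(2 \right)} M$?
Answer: $- \frac{26371}{18776} \approx -1.4045$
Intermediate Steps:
$s{\left(v \right)} = -3 + v$ ($s{\left(v \right)} = v - 3 = -3 + v$)
$A{\left(M \right)} = - M$ ($A{\left(M \right)} = \left(-3 + 2\right) M = - M$)
$I = \frac{26371}{18776}$ ($I = \frac{29120 - 2749}{18696 - -80} = \frac{26371}{18696 + 80} = \frac{26371}{18776} \approx 1.4045$)
$- I = \left(-1\right) \frac{26371}{18776} = - \frac{26371}{18776}$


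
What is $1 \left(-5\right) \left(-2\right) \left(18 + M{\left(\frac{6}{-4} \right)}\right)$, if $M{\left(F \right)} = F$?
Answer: $165$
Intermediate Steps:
$1 \left(-5\right) \left(-2\right) \left(18 + M{\left(\frac{6}{-4} \right)}\right) = 1 \left(-5\right) \left(-2\right) \left(18 + \frac{6}{-4}\right) = \left(-5\right) \left(-2\right) \left(18 + 6 \left(- \frac{1}{4}\right)\right) = 10 \left(18 - \frac{3}{2}\right) = 10 \cdot \frac{33}{2} = 165$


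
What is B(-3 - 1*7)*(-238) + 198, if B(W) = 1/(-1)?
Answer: 436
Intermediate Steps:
B(W) = -1
B(-3 - 1*7)*(-238) + 198 = -1*(-238) + 198 = 238 + 198 = 436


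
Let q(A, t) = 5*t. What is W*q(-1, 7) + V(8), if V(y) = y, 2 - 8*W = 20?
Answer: -283/4 ≈ -70.750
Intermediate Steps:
W = -9/4 (W = ¼ - ⅛*20 = ¼ - 5/2 = -9/4 ≈ -2.2500)
W*q(-1, 7) + V(8) = -45*7/4 + 8 = -9/4*35 + 8 = -315/4 + 8 = -283/4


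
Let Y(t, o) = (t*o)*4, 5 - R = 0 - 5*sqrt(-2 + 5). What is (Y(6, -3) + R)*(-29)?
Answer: 1943 - 145*sqrt(3) ≈ 1691.9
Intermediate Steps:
R = 5 + 5*sqrt(3) (R = 5 - (0 - 5*sqrt(-2 + 5)) = 5 - (0 - 5*sqrt(3)) = 5 - (-5)*sqrt(3) = 5 + 5*sqrt(3) ≈ 13.660)
Y(t, o) = 4*o*t (Y(t, o) = (o*t)*4 = 4*o*t)
(Y(6, -3) + R)*(-29) = (4*(-3)*6 + (5 + 5*sqrt(3)))*(-29) = (-72 + (5 + 5*sqrt(3)))*(-29) = (-67 + 5*sqrt(3))*(-29) = 1943 - 145*sqrt(3)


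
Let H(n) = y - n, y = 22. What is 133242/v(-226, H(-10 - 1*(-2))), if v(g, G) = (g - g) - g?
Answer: 66621/113 ≈ 589.57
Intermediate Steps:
H(n) = 22 - n
v(g, G) = -g (v(g, G) = 0 - g = -g)
133242/v(-226, H(-10 - 1*(-2))) = 133242/((-1*(-226))) = 133242/226 = 133242*(1/226) = 66621/113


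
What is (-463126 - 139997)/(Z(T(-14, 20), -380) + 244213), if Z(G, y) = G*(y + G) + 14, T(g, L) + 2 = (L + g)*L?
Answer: -603123/213311 ≈ -2.8274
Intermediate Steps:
T(g, L) = -2 + L*(L + g) (T(g, L) = -2 + (L + g)*L = -2 + L*(L + g))
Z(G, y) = 14 + G*(G + y) (Z(G, y) = G*(G + y) + 14 = 14 + G*(G + y))
(-463126 - 139997)/(Z(T(-14, 20), -380) + 244213) = (-463126 - 139997)/((14 + (-2 + 20² + 20*(-14))² + (-2 + 20² + 20*(-14))*(-380)) + 244213) = -603123/((14 + (-2 + 400 - 280)² + (-2 + 400 - 280)*(-380)) + 244213) = -603123/((14 + 118² + 118*(-380)) + 244213) = -603123/((14 + 13924 - 44840) + 244213) = -603123/(-30902 + 244213) = -603123/213311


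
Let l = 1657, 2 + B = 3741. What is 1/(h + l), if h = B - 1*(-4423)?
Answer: 1/9819 ≈ 0.00010184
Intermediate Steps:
B = 3739 (B = -2 + 3741 = 3739)
h = 8162 (h = 3739 - 1*(-4423) = 3739 + 4423 = 8162)
1/(h + l) = 1/(8162 + 1657) = 1/9819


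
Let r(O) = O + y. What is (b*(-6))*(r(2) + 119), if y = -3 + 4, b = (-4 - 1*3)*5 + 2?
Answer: 24156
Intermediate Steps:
b = -33 (b = (-4 - 3)*5 + 2 = -7*5 + 2 = -35 + 2 = -33)
y = 1
r(O) = 1 + O (r(O) = O + 1 = 1 + O)
(b*(-6))*(r(2) + 119) = (-33*(-6))*((1 + 2) + 119) = 198*(3 + 119) = 198*122 = 24156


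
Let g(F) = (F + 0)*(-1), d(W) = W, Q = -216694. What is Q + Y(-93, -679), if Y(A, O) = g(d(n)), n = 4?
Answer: -216698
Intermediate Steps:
g(F) = -F (g(F) = F*(-1) = -F)
Y(A, O) = -4 (Y(A, O) = -1*4 = -4)
Q + Y(-93, -679) = -216694 - 4 = -216698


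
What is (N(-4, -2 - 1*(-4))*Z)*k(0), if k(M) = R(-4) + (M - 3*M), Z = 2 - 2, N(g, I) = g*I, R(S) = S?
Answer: 0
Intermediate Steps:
N(g, I) = I*g
Z = 0
k(M) = -4 - 2*M (k(M) = -4 + (M - 3*M) = -4 - 2*M)
(N(-4, -2 - 1*(-4))*Z)*k(0) = (((-2 - 1*(-4))*(-4))*0)*(-4 - 2*0) = (((-2 + 4)*(-4))*0)*(-4 + 0) = ((2*(-4))*0)*(-4) = -8*0*(-4) = 0*(-4) = 0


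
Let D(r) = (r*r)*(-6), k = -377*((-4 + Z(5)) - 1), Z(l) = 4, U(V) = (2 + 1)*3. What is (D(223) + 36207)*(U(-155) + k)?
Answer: -101196462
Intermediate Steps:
U(V) = 9 (U(V) = 3*3 = 9)
k = 377 (k = -377*((-4 + 4) - 1) = -377*(0 - 1) = -377*(-1) = 377)
D(r) = -6*r² (D(r) = r²*(-6) = -6*r²)
(D(223) + 36207)*(U(-155) + k) = (-6*223² + 36207)*(9 + 377) = (-6*49729 + 36207)*386 = (-298374 + 36207)*386 = -262167*386 = -101196462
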